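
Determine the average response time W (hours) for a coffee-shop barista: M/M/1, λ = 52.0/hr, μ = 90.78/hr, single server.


W = 1/(μ−λ) = 1/(90.78 − 52.0) = 1/38.78 = 0.02579 hr

Final: 0.02579 hr


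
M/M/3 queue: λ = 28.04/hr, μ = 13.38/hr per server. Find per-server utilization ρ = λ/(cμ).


ρ = λ/(cμ) = 28.04/(3·13.38) = 28.04/40.14 = 0.6986

Final: 0.6986


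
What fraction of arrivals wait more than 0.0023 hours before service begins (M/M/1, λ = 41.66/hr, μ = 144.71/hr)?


ρ = 41.66/144.71 = 0.2879
P(Wq > t) = ρ·e^{−(μ−λ)t} = 0.2879·e^{−0.2370}
= 0.2879·0.788979 = 0.227136

Final: 0.227136


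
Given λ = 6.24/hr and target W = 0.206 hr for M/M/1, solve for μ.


W = 1/(μ−λ) ⇒ μ − λ = 1/W = 1/0.206 = 4.8544
μ = λ + 1/W = 6.24 + 4.8544 = 11.0944 per hr

Final: 11.0944 /hr


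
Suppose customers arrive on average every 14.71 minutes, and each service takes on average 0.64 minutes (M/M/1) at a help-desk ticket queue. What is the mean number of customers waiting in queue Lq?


λ = 60/14.71 = 4.0789 /hr
μ = 60/0.64 = 93.7500 /hr
ρ = λ/μ = 4.0789/93.7500 = 0.04351
Lq = ρ²/(1−ρ) = 0.001893/0.9565 = 0.001979

Final: 0.001979


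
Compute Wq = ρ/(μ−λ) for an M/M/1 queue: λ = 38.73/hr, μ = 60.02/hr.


ρ = 38.73/60.02 = 0.6453
Wq = ρ/(μ−λ) = 0.6453/(60.02 − 38.73) = 0.6453/21.29 = 0.03031 hr

Final: 0.03031 hr


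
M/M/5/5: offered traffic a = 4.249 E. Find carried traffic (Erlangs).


B(5,4.249) = 0.221166 (Erlang-B)
Carried load = a(1 − B) = 4.249·(1 − 0.221166) = 4.249·0.778834 = 3.3093 E

Final: 3.3093 Erlangs


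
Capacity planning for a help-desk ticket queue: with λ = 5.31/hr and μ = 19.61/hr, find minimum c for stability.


Stability requires cμ > λ ⇔ c > λ/μ.
λ/μ = 5.31/19.61 = 0.2708
Minimum integer c = ⌊0.2708⌋ + 1 = 1
Check: 1·19.61 = 19.61 > 5.31, while 0·19.61 = 0.00 ≤ 5.31

Final: 1 servers


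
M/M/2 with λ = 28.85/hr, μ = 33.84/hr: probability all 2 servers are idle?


a = λ/μ = 28.85/33.84 = 0.8525; ρ = a/c = 0.4263
Σ_{k=0}^{1} a^k/k! (terms k=0..1) = 1.00000 + 0.85254 = 1.85254
Tail: a^2/(2!(1−ρ)) = 0.72683/(2·0.5737) = 0.63342
P₀ = 1/(1.85254 + 0.63342) = 1/2.48596 = 0.402258

Final: 0.402258


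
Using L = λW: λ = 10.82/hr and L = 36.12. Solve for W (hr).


W = L/λ = 36.12/10.82 = 3.3383 hr

Final: 3.3383 hr


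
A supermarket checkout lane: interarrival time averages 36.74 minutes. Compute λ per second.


λ = 1/(interarrival time) in consistent units.
1 second = 0.0166667 min, so λ = 0.0166667/36.74 = 0.0004536 per second

Final: 0.0004536 /sec


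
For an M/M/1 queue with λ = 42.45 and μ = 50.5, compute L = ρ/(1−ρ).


ρ = λ/μ = 42.45/50.5 = 0.8406
L = ρ/(1−ρ) = 0.8406/(1 − 0.8406) = 0.8406/0.1594 = 5.2733

Final: 5.2733


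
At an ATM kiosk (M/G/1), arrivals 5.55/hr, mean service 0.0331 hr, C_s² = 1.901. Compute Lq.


ρ = λ·E[S] = 5.55·0.0331 = 0.1837
Lq = ρ²(1+C_s²)/(2(1−ρ)) = 0.03375·(1+1.901)/(2·0.8163)
= 0.03375·2.9010/1.6326 = 0.05997

Final: 0.05997


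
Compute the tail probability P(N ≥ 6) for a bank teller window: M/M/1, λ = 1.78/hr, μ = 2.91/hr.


ρ = 1.78/2.91 = 0.6117
P(N ≥ n) = ρ^n = 0.6117^6 = 0.052380

Final: 0.052380


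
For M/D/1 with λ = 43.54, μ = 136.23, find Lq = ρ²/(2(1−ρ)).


ρ = 43.54/136.23 = 0.3196
M/D/1: Lq = ρ²/(2(1−ρ)) = 0.1021/(2·0.6804) = 0.07507

Final: 0.07507


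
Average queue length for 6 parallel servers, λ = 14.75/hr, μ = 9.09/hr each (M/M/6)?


a = λ/μ = 1.6227; ρ = a/6 = 0.2704
P₀ = 0.197292
Lq = P₀·a^c·ρ / (c!·(1−ρ)²) = 0.197292·18.25445·0.2704/(720·0.53225)
= 0.002542

Final: 0.002542


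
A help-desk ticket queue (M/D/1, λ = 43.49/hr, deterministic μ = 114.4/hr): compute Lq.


ρ = 43.49/114.4 = 0.3802
M/D/1: Lq = ρ²/(2(1−ρ)) = 0.1445/(2·0.6198) = 0.11658

Final: 0.11658


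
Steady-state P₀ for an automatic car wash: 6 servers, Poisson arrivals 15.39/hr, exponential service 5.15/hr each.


a = λ/μ = 15.39/5.15 = 2.9883; ρ = a/c = 0.4981
Σ_{k=0}^{5} a^k/k! (terms k=0..5) = 1.00000 + 2.98835 + 4.46512 + 4.44778 + 3.32288 + 1.98598 = 18.21010
Tail: a^6/(6!(1−ρ)) = 712.17766/(720·0.5019) = 1.97062
P₀ = 1/(18.21010 + 1.97062) = 1/20.18072 = 0.049552

Final: 0.049552


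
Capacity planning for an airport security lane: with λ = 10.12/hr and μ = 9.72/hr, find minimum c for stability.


Stability requires cμ > λ ⇔ c > λ/μ.
λ/μ = 10.12/9.72 = 1.0412
Minimum integer c = ⌊1.0412⌋ + 1 = 2
Check: 2·9.72 = 19.44 > 10.12, while 1·9.72 = 9.72 ≤ 10.12

Final: 2 servers


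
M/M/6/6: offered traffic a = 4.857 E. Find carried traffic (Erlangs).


B(6,4.857) = 0.181079 (Erlang-B)
Carried load = a(1 − B) = 4.857·(1 − 0.181079) = 4.857·0.818921 = 3.9775 E

Final: 3.9775 Erlangs


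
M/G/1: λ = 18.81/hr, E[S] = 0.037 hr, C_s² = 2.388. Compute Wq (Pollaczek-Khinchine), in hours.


ρ = λ·E[S] = 18.81·0.037 = 0.6960
E[S²] = E[S]²(1+C_s²) = 0.037²·(1+2.388) = 0.004638
Wq = λ·E[S²]/(2(1−ρ)) = 18.81·0.004638/(2·0.3040) = 0.14348 hr

Final: 0.14348 hr


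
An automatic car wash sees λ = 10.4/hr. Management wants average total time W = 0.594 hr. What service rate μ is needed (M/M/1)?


W = 1/(μ−λ) ⇒ μ − λ = 1/W = 1/0.594 = 1.6835
μ = λ + 1/W = 10.4 + 1.6835 = 12.0835 per hr

Final: 12.0835 /hr


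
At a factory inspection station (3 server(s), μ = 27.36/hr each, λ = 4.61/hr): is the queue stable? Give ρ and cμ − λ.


Total capacity cμ = 3·27.36 = 82.08/hr
ρ = λ/(cμ) = 4.61/82.08 = 0.05616
Stable ⇔ ρ < 1: YES
Spare capacity = cμ − λ = 82.08 − 4.61 = 77.47/hr

Final: ρ = 0.05616; stable; margin = 77.47/hr


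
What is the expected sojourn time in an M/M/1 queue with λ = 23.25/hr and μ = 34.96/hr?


W = 1/(μ−λ) = 1/(34.96 − 23.25) = 1/11.71 = 0.08540 hr

Final: 0.08540 hr


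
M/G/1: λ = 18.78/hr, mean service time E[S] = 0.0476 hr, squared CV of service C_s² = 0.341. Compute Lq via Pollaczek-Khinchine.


ρ = λ·E[S] = 18.78·0.0476 = 0.8939
Lq = ρ²(1+C_s²)/(2(1−ρ)) = 0.7991·(1+0.341)/(2·0.1061)
= 0.7991·1.3410/0.2121 = 5.05130

Final: 5.05130


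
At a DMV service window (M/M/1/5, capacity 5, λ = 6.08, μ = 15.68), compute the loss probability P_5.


ρ = λ/μ = 6.08/15.68 = 0.3878
P_K = (1−ρ)ρ^K/(1−ρ^(K+1)) = (0.6122·0.008766)/(1 − 0.003399)
= 0.005367/0.996601 = 0.005385

Final: 0.005385


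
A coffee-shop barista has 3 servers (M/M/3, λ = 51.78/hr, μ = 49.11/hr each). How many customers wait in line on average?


a = λ/μ = 1.0544; ρ = a/3 = 0.3515
P₀ = 0.343473
Lq = P₀·a^c·ρ / (c!·(1−ρ)²) = 0.343473·1.17213·0.3515/(6·0.42061)
= 0.05607

Final: 0.05607


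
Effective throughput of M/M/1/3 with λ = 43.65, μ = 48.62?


ρ = 0.8978; P_K = (1−ρ)ρ^3/(1−ρ^4) = 0.211127
λ_eff = λ(1 − P_K) = 43.65·(1 − 0.211127) = 43.65·0.788873 = 34.4343 /hr

Final: 34.4343 /hr


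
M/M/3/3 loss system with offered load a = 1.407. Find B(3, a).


B(c,a) = (a^c/c!) / Σ_{k=0}^{c} a^k/k!
a^3/3! = 0.464228
Σ terms (k=0..3): 1.00000 + 1.40700 + 0.98982 + 0.46423 = 3.861052
B = 0.464228/3.861052 = 0.120233

Final: 0.120233


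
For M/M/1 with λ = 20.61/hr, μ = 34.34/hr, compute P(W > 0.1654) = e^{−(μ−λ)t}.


W ~ Exponential(μ−λ) for M/M/1.
μ − λ = 34.34 − 20.61 = 13.7300
P(W > t) = e^{−(μ−λ)t} = e^{−2.2709} = 0.103215

Final: 0.103215


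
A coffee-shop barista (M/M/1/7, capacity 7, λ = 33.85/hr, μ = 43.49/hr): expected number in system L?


ρ = 33.85/43.49 = 0.7783
L = ρ[1 − (K+1)ρ^K + Kρ^(K+1)] / [(1−ρ)(1−ρ^(K+1))]
Numerator: 0.7783·(1 − 8·0.173055 + 7·0.134696) = 0.434647
Denominator: (0.2217)·(0.865304) = 0.191803
L = 0.434647/0.191803 = 2.2661

Final: 2.2661


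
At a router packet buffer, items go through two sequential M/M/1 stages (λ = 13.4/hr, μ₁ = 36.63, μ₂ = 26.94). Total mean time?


Each node sees arrival rate λ = 13.4/hr (tandem ⇒ throughput preserved).
W₁ = 1/(μ₁−λ) = 1/(36.63−13.4) = 0.04305 hr
W₂ = 1/(μ₂−λ) = 1/(26.94−13.4) = 0.07386 hr
W_total = W₁ + W₂ = 0.04305 + 0.07386 = 0.11690 hr

Final: 0.11690 hr


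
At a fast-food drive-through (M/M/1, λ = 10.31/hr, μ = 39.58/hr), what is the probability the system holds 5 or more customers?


ρ = 10.31/39.58 = 0.2605
P(N ≥ n) = ρ^n = 0.2605^5 = 0.001199

Final: 0.001199


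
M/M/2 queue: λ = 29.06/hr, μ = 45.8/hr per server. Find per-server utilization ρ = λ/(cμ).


ρ = λ/(cμ) = 29.06/(2·45.8) = 29.06/91.60 = 0.3172

Final: 0.3172


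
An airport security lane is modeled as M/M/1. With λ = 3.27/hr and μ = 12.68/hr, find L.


ρ = λ/μ = 3.27/12.68 = 0.2579
L = ρ/(1−ρ) = 0.2579/(1 − 0.2579) = 0.2579/0.7421 = 0.3475

Final: 0.3475


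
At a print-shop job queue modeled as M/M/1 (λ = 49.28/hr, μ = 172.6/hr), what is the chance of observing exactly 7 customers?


ρ = 49.28/172.6 = 0.2855
P_n = (1−ρ)·ρ^n = (1 − 0.2855)·0.2855^7 = 0.7145·0.0001547 = 0.0001105

Final: 0.0001105


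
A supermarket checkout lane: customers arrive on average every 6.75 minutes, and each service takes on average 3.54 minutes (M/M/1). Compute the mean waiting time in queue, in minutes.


λ = 60/6.75 = 8.8889 /hr
μ = 60/3.54 = 16.9492 /hr
ρ = λ/μ = 8.8889/16.9492 = 0.5244
Wq = ρ/(μ−λ) = 0.5244/(16.9492−8.8889) = 0.06507 hr
In minutes: 0.06507·60 = 3.904 min

Final: 3.904 min


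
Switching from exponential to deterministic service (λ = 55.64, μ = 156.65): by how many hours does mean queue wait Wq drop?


ρ = 55.64/156.65 = 0.3552
Wq(M/M/1) = ρ/(μ−λ) = 0.3552/101.01 = 0.003516 hr
Wq(M/D/1) = ρ/(2(μ−λ)) = 0.001758 hr
Savings = 0.003516 − 0.001758 = 0.001758 hr

Final: 0.001758 hr


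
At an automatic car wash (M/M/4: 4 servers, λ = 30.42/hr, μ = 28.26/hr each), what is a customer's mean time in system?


a = 1.0764; ρ = 0.2691; P₀ = 0.340112
Lq = P₀·a^c·ρ/(c!(1−ρ)²) = 0.009585
Wq = Lq/λ = 0.009585/30.42 = 0.0003151 hr
W = Wq + 1/μ = 0.0003151 + 0.03539 = 0.03570 hr

Final: 0.03570 hr


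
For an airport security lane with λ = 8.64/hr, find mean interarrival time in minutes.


Mean interarrival time = 1/λ = 1/8.64 hour = 0.11574 hour
In minutes: 0.11574 × 60 = 6.9444 min

Final: 6.9444 min


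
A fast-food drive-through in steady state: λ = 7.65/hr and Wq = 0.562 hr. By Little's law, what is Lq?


Lq = λWq = 7.65·0.562 = 4.2993

Final: 4.2993


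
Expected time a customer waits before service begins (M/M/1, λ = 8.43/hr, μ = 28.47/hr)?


ρ = 8.43/28.47 = 0.2961
Wq = ρ/(μ−λ) = 0.2961/(28.47 − 8.43) = 0.2961/20.04 = 0.01478 hr

Final: 0.01478 hr


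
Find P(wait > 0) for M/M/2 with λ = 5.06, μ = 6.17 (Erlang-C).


a = λ/μ = 0.8201; ρ = a/2 = 0.4100
P₀ = 0.418391 (from M/M/c formula)
C(c,a) = [a^c/(c!(1−ρ))]·P₀ = [0.67256/(2·0.5900)]·0.418391
= 0.57001·0.418391 = 0.238488

Final: 0.238488


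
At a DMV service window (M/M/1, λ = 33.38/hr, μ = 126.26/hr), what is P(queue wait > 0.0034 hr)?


ρ = 33.38/126.26 = 0.2644
P(Wq > t) = ρ·e^{−(μ−λ)t} = 0.2644·e^{−0.3158}
= 0.2644·0.729211 = 0.192785

Final: 0.192785


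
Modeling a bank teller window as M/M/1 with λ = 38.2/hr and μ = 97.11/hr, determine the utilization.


ρ = λ/μ = 38.2/97.11 = 0.3934

Final: 0.3934


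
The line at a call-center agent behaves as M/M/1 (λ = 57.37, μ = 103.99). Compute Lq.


ρ = 57.37/103.99 = 0.5517
Lq = ρ²/(1−ρ) = 0.3044/0.4483 = 0.6789

Final: 0.6789


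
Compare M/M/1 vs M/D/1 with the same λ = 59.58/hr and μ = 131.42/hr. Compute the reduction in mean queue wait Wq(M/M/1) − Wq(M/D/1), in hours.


ρ = 59.58/131.42 = 0.4534
Wq(M/M/1) = ρ/(μ−λ) = 0.4534/71.84 = 0.006311 hr
Wq(M/D/1) = ρ/(2(μ−λ)) = 0.003155 hr
Savings = 0.006311 − 0.003155 = 0.003155 hr

Final: 0.003155 hr


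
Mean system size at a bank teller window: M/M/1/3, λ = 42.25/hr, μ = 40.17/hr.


ρ = 42.25/40.17 = 1.0518
L = ρ[1 − (K+1)ρ^K + Kρ^(K+1)] / [(1−ρ)(1−ρ^(K+1))]
Numerator: 1.0518·(1 − 4·1.163522 + 3·1.223769) = 0.018111
Denominator: (-0.05178)·(-0.223769) = 0.011587
L = 0.018111/0.011587 = 1.5631

Final: 1.5631


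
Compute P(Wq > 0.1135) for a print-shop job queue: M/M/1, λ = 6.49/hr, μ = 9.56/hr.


ρ = 6.49/9.56 = 0.6789
P(Wq > t) = ρ·e^{−(μ−λ)t} = 0.6789·e^{−0.3484}
= 0.6789·0.705785 = 0.479136

Final: 0.479136


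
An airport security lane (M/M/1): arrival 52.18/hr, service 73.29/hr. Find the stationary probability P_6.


ρ = 52.18/73.29 = 0.7120
P_n = (1−ρ)·ρ^n = (1 − 0.7120)·0.7120^6 = 0.2880·0.130244 = 0.037515

Final: 0.037515


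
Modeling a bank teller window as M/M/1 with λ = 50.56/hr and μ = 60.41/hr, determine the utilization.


ρ = λ/μ = 50.56/60.41 = 0.8369

Final: 0.8369


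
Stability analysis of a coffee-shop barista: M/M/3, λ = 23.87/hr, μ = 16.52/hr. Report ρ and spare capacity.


Total capacity cμ = 3·16.52 = 49.56/hr
ρ = λ/(cμ) = 23.87/49.56 = 0.4816
Stable ⇔ ρ < 1: YES
Spare capacity = cμ − λ = 49.56 − 23.87 = 25.69/hr

Final: ρ = 0.4816; stable; margin = 25.69/hr


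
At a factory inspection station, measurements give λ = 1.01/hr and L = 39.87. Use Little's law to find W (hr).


W = L/λ = 39.87/1.01 = 39.4752 hr

Final: 39.4752 hr


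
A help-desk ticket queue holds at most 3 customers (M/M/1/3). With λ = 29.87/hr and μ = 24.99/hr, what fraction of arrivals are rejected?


ρ = λ/μ = 29.87/24.99 = 1.1953
P_K = (1−ρ)ρ^K/(1−ρ^(K+1)) = (-0.1953·1.707682)/(1 − 2.041154)
= -0.333473/-1.041154 = 0.320291

Final: 0.320291


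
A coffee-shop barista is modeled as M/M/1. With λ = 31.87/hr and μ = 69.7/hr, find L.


ρ = λ/μ = 31.87/69.7 = 0.4572
L = ρ/(1−ρ) = 0.4572/(1 − 0.4572) = 0.4572/0.5428 = 0.8425

Final: 0.8425


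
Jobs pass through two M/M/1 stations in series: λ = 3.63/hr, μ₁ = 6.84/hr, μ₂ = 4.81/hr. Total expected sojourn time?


Each node sees arrival rate λ = 3.63/hr (tandem ⇒ throughput preserved).
W₁ = 1/(μ₁−λ) = 1/(6.84−3.63) = 0.31153 hr
W₂ = 1/(μ₂−λ) = 1/(4.81−3.63) = 0.84746 hr
W_total = W₁ + W₂ = 0.31153 + 0.84746 = 1.15898 hr

Final: 1.15898 hr


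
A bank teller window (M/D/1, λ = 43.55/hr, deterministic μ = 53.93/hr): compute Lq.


ρ = 43.55/53.93 = 0.8075
M/D/1: Lq = ρ²/(2(1−ρ)) = 0.6521/(2·0.1925) = 1.69402

Final: 1.69402


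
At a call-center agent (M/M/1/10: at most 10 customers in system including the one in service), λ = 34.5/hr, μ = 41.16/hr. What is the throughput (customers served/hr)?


ρ = 0.8382; P_K = (1−ρ)ρ^10/(1−ρ^11) = 0.032337
λ_eff = λ(1 − P_K) = 34.5·(1 − 0.032337) = 34.5·0.967663 = 33.3844 /hr

Final: 33.3844 /hr


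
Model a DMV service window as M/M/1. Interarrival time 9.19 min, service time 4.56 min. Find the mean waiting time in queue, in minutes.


λ = 60/9.19 = 6.5288 /hr
μ = 60/4.56 = 13.1579 /hr
ρ = λ/μ = 6.5288/13.1579 = 0.4962
Wq = ρ/(μ−λ) = 0.4962/(13.1579−6.5288) = 0.07485 hr
In minutes: 0.07485·60 = 4.491 min

Final: 4.491 min


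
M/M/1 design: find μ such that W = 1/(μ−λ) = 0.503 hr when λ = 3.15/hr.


W = 1/(μ−λ) ⇒ μ − λ = 1/W = 1/0.503 = 1.9881
μ = λ + 1/W = 3.15 + 1.9881 = 5.1381 per hr

Final: 5.1381 /hr


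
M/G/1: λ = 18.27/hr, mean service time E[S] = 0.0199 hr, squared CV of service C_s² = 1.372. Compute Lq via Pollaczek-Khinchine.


ρ = λ·E[S] = 18.27·0.0199 = 0.3636
Lq = ρ²(1+C_s²)/(2(1−ρ)) = 0.1322·(1+1.372)/(2·0.6364)
= 0.1322·2.3720/1.2729 = 0.24633

Final: 0.24633


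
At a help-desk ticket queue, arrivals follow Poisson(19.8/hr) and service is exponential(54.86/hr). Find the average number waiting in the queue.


ρ = 19.8/54.86 = 0.3609
Lq = ρ²/(1−ρ) = 0.1303/0.6391 = 0.2038

Final: 0.2038


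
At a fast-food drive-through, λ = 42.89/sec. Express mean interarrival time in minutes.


Mean interarrival time = 1/λ = 1/42.89 second = 0.02332 second
In minutes: 0.02332 × 0.0166667 = 0.0003886 min

Final: 0.0003886 min


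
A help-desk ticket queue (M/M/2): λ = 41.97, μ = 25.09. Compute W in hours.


a = 1.6728; ρ = 0.8364; P₀ = 0.089094
Lq = P₀·a^c·ρ/(c!(1−ρ)²) = 3.89473
Wq = Lq/λ = 3.89473/41.97 = 0.09280 hr
W = Wq + 1/μ = 0.09280 + 0.03986 = 0.13265 hr

Final: 0.13265 hr


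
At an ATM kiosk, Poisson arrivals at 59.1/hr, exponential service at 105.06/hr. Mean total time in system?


W = 1/(μ−λ) = 1/(105.06 − 59.1) = 1/45.96 = 0.02176 hr

Final: 0.02176 hr


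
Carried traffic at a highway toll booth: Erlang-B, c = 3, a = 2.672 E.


B(3,2.672) = 0.305096 (Erlang-B)
Carried load = a(1 − B) = 2.672·(1 − 0.305096) = 2.672·0.694904 = 1.8568 E

Final: 1.8568 Erlangs


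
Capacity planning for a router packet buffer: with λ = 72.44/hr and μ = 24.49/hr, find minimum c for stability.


Stability requires cμ > λ ⇔ c > λ/μ.
λ/μ = 72.44/24.49 = 2.9579
Minimum integer c = ⌊2.9579⌋ + 1 = 3
Check: 3·24.49 = 73.47 > 72.44, while 2·24.49 = 48.98 ≤ 72.44

Final: 3 servers


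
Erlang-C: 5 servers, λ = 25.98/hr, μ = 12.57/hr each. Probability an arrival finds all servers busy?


a = λ/μ = 2.0668; ρ = a/5 = 0.4134
P₀ = 0.125466 (from M/M/c formula)
C(c,a) = [a^c/(c!(1−ρ))]·P₀ = [37.71545/(120·0.5866)]·0.125466
= 0.53576·0.125466 = 0.067220

Final: 0.067220


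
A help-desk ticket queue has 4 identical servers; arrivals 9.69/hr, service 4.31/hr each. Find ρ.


ρ = λ/(cμ) = 9.69/(4·4.31) = 9.69/17.24 = 0.5621

Final: 0.5621


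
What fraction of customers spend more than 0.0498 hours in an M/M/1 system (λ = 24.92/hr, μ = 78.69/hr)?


W ~ Exponential(μ−λ) for M/M/1.
μ − λ = 78.69 − 24.92 = 53.7700
P(W > t) = e^{−(μ−λ)t} = e^{−2.6777} = 0.068718

Final: 0.068718


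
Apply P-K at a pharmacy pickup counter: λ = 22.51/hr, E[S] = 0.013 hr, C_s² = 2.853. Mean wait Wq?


ρ = λ·E[S] = 22.51·0.013 = 0.2926
E[S²] = E[S]²(1+C_s²) = 0.013²·(1+2.853) = 0.0006512
Wq = λ·E[S²]/(2(1−ρ)) = 22.51·0.0006512/(2·0.7074) = 0.01036 hr

Final: 0.01036 hr


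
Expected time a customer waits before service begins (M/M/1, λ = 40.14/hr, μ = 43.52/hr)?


ρ = 40.14/43.52 = 0.9223
Wq = ρ/(μ−λ) = 0.9223/(43.52 − 40.14) = 0.9223/3.38 = 0.2729 hr

Final: 0.2729 hr


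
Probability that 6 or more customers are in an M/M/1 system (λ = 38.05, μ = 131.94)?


ρ = 38.05/131.94 = 0.2884
P(N ≥ n) = ρ^n = 0.2884^6 = 0.0005753

Final: 0.0005753


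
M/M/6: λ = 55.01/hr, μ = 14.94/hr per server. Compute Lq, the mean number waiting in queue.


a = λ/μ = 3.6821; ρ = a/6 = 0.6137
P₀ = 0.023788
Lq = P₀·a^c·ρ / (c!·(1−ρ)²) = 0.023788·2491.98994·0.6137/(720·0.14925)
= 0.33854

Final: 0.33854


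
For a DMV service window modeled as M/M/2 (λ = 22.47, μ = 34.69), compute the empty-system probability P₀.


a = λ/μ = 22.47/34.69 = 0.6477; ρ = a/c = 0.3239
Σ_{k=0}^{1} a^k/k! (terms k=0..1) = 1.00000 + 0.64774 = 1.64774
Tail: a^2/(2!(1−ρ)) = 0.41956/(2·0.6761) = 0.31027
P₀ = 1/(1.64774 + 0.31027) = 1/1.95800 = 0.510724

Final: 0.510724


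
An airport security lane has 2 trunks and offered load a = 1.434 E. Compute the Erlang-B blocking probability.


B(c,a) = (a^c/c!) / Σ_{k=0}^{c} a^k/k!
a^2/2! = 1.028178
Σ terms (k=0..2): 1.00000 + 1.43400 + 1.02818 = 3.462178
B = 1.028178/3.462178 = 0.296974

Final: 0.296974


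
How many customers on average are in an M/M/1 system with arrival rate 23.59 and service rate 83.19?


ρ = λ/μ = 23.59/83.19 = 0.2836
L = ρ/(1−ρ) = 0.2836/(1 − 0.2836) = 0.2836/0.7164 = 0.3958

Final: 0.3958


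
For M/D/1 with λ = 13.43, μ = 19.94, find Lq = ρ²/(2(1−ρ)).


ρ = 13.43/19.94 = 0.6735
M/D/1: Lq = ρ²/(2(1−ρ)) = 0.4536/(2·0.3265) = 0.69473

Final: 0.69473


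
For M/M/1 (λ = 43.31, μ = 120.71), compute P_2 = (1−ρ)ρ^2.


ρ = 43.31/120.71 = 0.3588
P_n = (1−ρ)·ρ^n = (1 − 0.3588)·0.3588^2 = 0.6412·0.128733 = 0.082544

Final: 0.082544


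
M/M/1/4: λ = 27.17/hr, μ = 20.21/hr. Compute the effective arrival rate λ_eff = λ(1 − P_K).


ρ = 1.3444; P_K = (1−ρ)ρ^4/(1−ρ^5) = 0.331695
λ_eff = λ(1 − P_K) = 27.17·(1 − 0.331695) = 27.17·0.668305 = 18.1578 /hr

Final: 18.1578 /hr


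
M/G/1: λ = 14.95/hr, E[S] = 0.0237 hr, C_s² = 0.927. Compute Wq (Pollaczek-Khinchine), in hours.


ρ = λ·E[S] = 14.95·0.0237 = 0.3543
E[S²] = E[S]²(1+C_s²) = 0.0237²·(1+0.927) = 0.001082
Wq = λ·E[S²]/(2(1−ρ)) = 14.95·0.001082/(2·0.6457) = 0.01253 hr

Final: 0.01253 hr


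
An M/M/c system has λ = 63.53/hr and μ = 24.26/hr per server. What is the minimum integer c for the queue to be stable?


Stability requires cμ > λ ⇔ c > λ/μ.
λ/μ = 63.53/24.26 = 2.6187
Minimum integer c = ⌊2.6187⌋ + 1 = 3
Check: 3·24.26 = 72.78 > 63.53, while 2·24.26 = 48.52 ≤ 63.53

Final: 3 servers


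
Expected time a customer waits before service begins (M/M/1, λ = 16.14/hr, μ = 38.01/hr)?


ρ = 16.14/38.01 = 0.4246
Wq = ρ/(μ−λ) = 0.4246/(38.01 − 16.14) = 0.4246/21.87 = 0.01942 hr

Final: 0.01942 hr


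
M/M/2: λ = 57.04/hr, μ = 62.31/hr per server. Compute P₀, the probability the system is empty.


a = λ/μ = 57.04/62.31 = 0.9154; ρ = a/c = 0.4577
Σ_{k=0}^{1} a^k/k! (terms k=0..1) = 1.00000 + 0.91542 = 1.91542
Tail: a^2/(2!(1−ρ)) = 0.83800/(2·0.5423) = 0.77265
P₀ = 1/(1.91542 + 0.77265) = 1/2.68807 = 0.372014

Final: 0.372014


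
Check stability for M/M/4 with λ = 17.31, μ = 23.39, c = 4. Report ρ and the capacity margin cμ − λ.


Total capacity cμ = 4·23.39 = 93.56/hr
ρ = λ/(cμ) = 17.31/93.56 = 0.1850
Stable ⇔ ρ < 1: YES
Spare capacity = cμ − λ = 93.56 − 17.31 = 76.25/hr

Final: ρ = 0.1850; stable; margin = 76.25/hr


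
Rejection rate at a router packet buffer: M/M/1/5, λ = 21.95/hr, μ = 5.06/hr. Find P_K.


ρ = λ/μ = 21.95/5.06 = 4.3379
P_K = (1−ρ)ρ^K/(1−ρ^(K+1)) = (-3.3379·1536.101944)/(1 − 6663.525230)
= -5127.423286/-6662.525230 = 0.769592

Final: 0.769592


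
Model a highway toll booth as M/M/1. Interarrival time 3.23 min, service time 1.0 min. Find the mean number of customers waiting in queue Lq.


λ = 60/3.23 = 18.5759 /hr
μ = 60/1.0 = 60.0000 /hr
ρ = λ/μ = 18.5759/60.0000 = 0.3096
Lq = ρ²/(1−ρ) = 0.09585/0.6904 = 0.1388

Final: 0.1388


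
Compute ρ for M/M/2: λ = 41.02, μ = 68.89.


ρ = λ/(cμ) = 41.02/(2·68.89) = 41.02/137.78 = 0.2977

Final: 0.2977


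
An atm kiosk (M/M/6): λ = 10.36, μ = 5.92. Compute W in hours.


a = 1.7500; ρ = 0.2917; P₀ = 0.173660
Lq = P₀·a^c·ρ/(c!(1−ρ)²) = 0.004027
Wq = Lq/λ = 0.004027/10.36 = 0.0003887 hr
W = Wq + 1/μ = 0.0003887 + 0.16892 = 0.16931 hr

Final: 0.16931 hr


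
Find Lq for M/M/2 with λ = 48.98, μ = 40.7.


a = λ/μ = 1.2034; ρ = a/2 = 0.6017
P₀ = 0.248658
Lq = P₀·a^c·ρ / (c!·(1−ρ)²) = 0.248658·1.44827·0.6017/(2·0.15863)
= 0.68303

Final: 0.68303


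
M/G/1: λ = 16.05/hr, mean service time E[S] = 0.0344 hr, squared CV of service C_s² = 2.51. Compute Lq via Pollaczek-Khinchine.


ρ = λ·E[S] = 16.05·0.0344 = 0.5521
Lq = ρ²(1+C_s²)/(2(1−ρ)) = 0.3048·(1+2.51)/(2·0.4479)
= 0.3048·3.5100/0.8958 = 1.19449

Final: 1.19449


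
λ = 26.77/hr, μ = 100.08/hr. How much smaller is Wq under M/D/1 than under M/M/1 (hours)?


ρ = 26.77/100.08 = 0.2675
Wq(M/M/1) = ρ/(μ−λ) = 0.2675/73.31 = 0.003649 hr
Wq(M/D/1) = ρ/(2(μ−λ)) = 0.001824 hr
Savings = 0.003649 − 0.001824 = 0.001824 hr

Final: 0.001824 hr


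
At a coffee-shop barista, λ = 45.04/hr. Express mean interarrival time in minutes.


Mean interarrival time = 1/λ = 1/45.04 hour = 0.02220 hour
In minutes: 0.02220 × 60 = 1.3321 min

Final: 1.3321 min


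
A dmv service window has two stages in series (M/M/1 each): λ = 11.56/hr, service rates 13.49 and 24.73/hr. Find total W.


Each node sees arrival rate λ = 11.56/hr (tandem ⇒ throughput preserved).
W₁ = 1/(μ₁−λ) = 1/(13.49−11.56) = 0.51813 hr
W₂ = 1/(μ₂−λ) = 1/(24.73−11.56) = 0.07593 hr
W_total = W₁ + W₂ = 0.51813 + 0.07593 = 0.59406 hr

Final: 0.59406 hr


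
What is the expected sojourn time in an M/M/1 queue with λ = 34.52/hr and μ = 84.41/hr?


W = 1/(μ−λ) = 1/(84.41 − 34.52) = 1/49.89 = 0.02004 hr

Final: 0.02004 hr


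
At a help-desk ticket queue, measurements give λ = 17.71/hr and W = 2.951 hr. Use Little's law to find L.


L = λW = 17.71·2.951 = 52.2622

Final: 52.2622


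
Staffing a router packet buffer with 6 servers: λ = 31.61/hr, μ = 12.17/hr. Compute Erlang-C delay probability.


a = λ/μ = 2.5974; ρ = a/6 = 0.4329
P₀ = 0.073940 (from M/M/c formula)
C(c,a) = [a^c/(c!(1−ρ))]·P₀ = [307.04604/(720·0.5671)]·0.073940
= 0.75198·0.073940 = 0.055602

Final: 0.055602


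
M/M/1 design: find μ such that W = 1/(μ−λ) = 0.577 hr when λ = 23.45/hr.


W = 1/(μ−λ) ⇒ μ − λ = 1/W = 1/0.577 = 1.7331
μ = λ + 1/W = 23.45 + 1.7331 = 25.1831 per hr

Final: 25.1831 /hr


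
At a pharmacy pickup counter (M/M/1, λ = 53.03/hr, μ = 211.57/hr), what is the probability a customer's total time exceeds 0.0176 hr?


W ~ Exponential(μ−λ) for M/M/1.
μ − λ = 211.57 − 53.03 = 158.5400
P(W > t) = e^{−(μ−λ)t} = e^{−2.7903} = 0.061403

Final: 0.061403


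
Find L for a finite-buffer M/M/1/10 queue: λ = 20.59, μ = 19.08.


ρ = 20.59/19.08 = 1.0791
L = ρ[1 − (K+1)ρ^K + Kρ^(K+1)] / [(1−ρ)(1−ρ^(K+1))]
Numerator: 1.0791·(1 − 11·2.141804 + 10·2.311308) = 0.597012
Denominator: (-0.07914)·(-1.311308) = 0.103777
L = 0.597012/0.103777 = 5.7528

Final: 5.7528


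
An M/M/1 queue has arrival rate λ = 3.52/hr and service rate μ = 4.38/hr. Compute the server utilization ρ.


ρ = λ/μ = 3.52/4.38 = 0.8037

Final: 0.8037


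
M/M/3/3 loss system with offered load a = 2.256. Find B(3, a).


B(c,a) = (a^c/c!) / Σ_{k=0}^{c} a^k/k!
a^3/3! = 1.913666
Σ terms (k=0..3): 1.00000 + 2.25600 + 2.54477 + 1.91367 = 7.714434
B = 1.913666/7.714434 = 0.248063

Final: 0.248063


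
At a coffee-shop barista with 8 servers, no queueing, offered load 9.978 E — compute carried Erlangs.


B(8,9.978) = 0.337288 (Erlang-B)
Carried load = a(1 − B) = 9.978·(1 − 0.337288) = 9.978·0.662712 = 6.6125 E

Final: 6.6125 Erlangs


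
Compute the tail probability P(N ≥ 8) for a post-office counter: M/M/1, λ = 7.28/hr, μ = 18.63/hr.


ρ = 7.28/18.63 = 0.3908
P(N ≥ n) = ρ^n = 0.3908^8 = 0.0005437

Final: 0.0005437


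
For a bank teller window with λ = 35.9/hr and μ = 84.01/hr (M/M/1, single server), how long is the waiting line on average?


ρ = 35.9/84.01 = 0.4273
Lq = ρ²/(1−ρ) = 0.1826/0.5727 = 0.3189

Final: 0.3189


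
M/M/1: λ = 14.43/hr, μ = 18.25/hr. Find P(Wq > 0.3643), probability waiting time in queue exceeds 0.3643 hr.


ρ = 14.43/18.25 = 0.7907
P(Wq > t) = ρ·e^{−(μ−λ)t} = 0.7907·e^{−1.3916}
= 0.7907·0.248671 = 0.196620

Final: 0.196620


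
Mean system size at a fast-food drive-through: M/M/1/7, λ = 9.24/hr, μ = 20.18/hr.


ρ = 9.24/20.18 = 0.4579
L = ρ[1 − (K+1)ρ^K + Kρ^(K+1)] / [(1−ρ)(1−ρ^(K+1))]
Numerator: 0.4579·(1 − 8·0.004219 + 7·0.001932) = 0.448615
Denominator: (0.5421)·(0.998068) = 0.541074
L = 0.448615/0.541074 = 0.8291

Final: 0.8291


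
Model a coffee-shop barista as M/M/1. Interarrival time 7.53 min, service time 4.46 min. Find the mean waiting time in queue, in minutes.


λ = 60/7.53 = 7.9681 /hr
μ = 60/4.46 = 13.4529 /hr
ρ = λ/μ = 7.9681/13.4529 = 0.5923
Wq = ρ/(μ−λ) = 0.5923/(13.4529−7.9681) = 0.10799 hr
In minutes: 0.10799·60 = 6.479 min

Final: 6.479 min


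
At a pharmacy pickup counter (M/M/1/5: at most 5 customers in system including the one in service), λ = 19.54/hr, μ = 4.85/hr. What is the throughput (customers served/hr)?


ρ = 4.0289; P_K = (1−ρ)ρ^5/(1−ρ^6) = 0.751967
λ_eff = λ(1 − P_K) = 19.54·(1 − 0.751967) = 19.54·0.248033 = 4.8466 /hr

Final: 4.8466 /hr


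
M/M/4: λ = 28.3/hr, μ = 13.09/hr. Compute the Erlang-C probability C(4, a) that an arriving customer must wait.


a = λ/μ = 2.1620; ρ = a/4 = 0.5405
P₀ = 0.109121 (from M/M/c formula)
C(c,a) = [a^c/(c!(1−ρ))]·P₀ = [21.84677/(24·0.4595)]·0.109121
= 1.98098·0.109121 = 0.216166

Final: 0.216166


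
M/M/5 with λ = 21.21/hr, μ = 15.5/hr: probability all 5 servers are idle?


a = λ/μ = 21.21/15.5 = 1.3684; ρ = a/c = 0.2737
Σ_{k=0}^{4} a^k/k! (terms k=0..4) = 1.00000 + 1.36839 + 0.93624 + 0.42705 + 0.14609 = 3.87777
Tail: a^5/(5!(1−ρ)) = 4.79783/(120·0.7263) = 0.05505
P₀ = 1/(3.87777 + 0.05505) = 1/3.93281 = 0.254271

Final: 0.254271


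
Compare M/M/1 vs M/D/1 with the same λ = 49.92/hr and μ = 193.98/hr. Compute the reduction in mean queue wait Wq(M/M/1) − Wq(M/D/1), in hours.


ρ = 49.92/193.98 = 0.2573
Wq(M/M/1) = ρ/(μ−λ) = 0.2573/144.06 = 0.001786 hr
Wq(M/D/1) = ρ/(2(μ−λ)) = 0.0008932 hr
Savings = 0.001786 − 0.0008932 = 0.0008932 hr

Final: 0.0008932 hr


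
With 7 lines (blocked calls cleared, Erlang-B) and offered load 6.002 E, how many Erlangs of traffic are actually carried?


B(7,6.002) = 0.185185 (Erlang-B)
Carried load = a(1 − B) = 6.002·(1 − 0.185185) = 6.002·0.814815 = 4.8905 E

Final: 4.8905 Erlangs


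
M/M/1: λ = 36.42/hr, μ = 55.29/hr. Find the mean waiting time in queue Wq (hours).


ρ = 36.42/55.29 = 0.6587
Wq = ρ/(μ−λ) = 0.6587/(55.29 − 36.42) = 0.6587/18.87 = 0.03491 hr

Final: 0.03491 hr


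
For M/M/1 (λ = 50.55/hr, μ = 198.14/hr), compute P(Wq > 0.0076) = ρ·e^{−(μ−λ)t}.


ρ = 50.55/198.14 = 0.2551
P(Wq > t) = ρ·e^{−(μ−λ)t} = 0.2551·e^{−1.1217}
= 0.2551·0.325731 = 0.083101

Final: 0.083101


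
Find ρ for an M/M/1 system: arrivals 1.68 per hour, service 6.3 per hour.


ρ = λ/μ = 1.68/6.3 = 0.2667

Final: 0.2667


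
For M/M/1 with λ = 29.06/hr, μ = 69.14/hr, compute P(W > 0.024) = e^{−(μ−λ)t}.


W ~ Exponential(μ−λ) for M/M/1.
μ − λ = 69.14 − 29.06 = 40.0800
P(W > t) = e^{−(μ−λ)t} = e^{−0.9619} = 0.382158

Final: 0.382158


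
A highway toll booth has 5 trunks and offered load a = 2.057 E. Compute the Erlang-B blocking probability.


B(c,a) = (a^c/c!) / Σ_{k=0}^{c} a^k/k!
a^5/5! = 0.306895
Σ terms (k=0..5): 1.00000 + 2.05700 + 2.11562 + 1.45061 + 0.74598 + 0.30690 = 7.676111
B = 0.306895/7.676111 = 0.039981

Final: 0.039981


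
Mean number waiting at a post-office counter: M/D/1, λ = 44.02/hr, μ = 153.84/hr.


ρ = 44.02/153.84 = 0.2861
M/D/1: Lq = ρ²/(2(1−ρ)) = 0.08188/(2·0.7139) = 0.05735

Final: 0.05735


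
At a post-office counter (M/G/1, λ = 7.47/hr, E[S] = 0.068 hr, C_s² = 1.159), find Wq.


ρ = λ·E[S] = 7.47·0.068 = 0.5080
E[S²] = E[S]²(1+C_s²) = 0.068²·(1+1.159) = 0.009983
Wq = λ·E[S²]/(2(1−ρ)) = 7.47·0.009983/(2·0.4920) = 0.07578 hr

Final: 0.07578 hr


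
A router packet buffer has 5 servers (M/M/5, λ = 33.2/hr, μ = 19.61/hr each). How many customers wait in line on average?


a = λ/μ = 1.6930; ρ = a/5 = 0.3386
P₀ = 0.183402
Lq = P₀·a^c·ρ / (c!·(1−ρ)²) = 0.183402·13.90921·0.3386/(120·0.43745)
= 0.01645

Final: 0.01645


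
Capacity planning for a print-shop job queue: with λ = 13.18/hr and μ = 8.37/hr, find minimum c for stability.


Stability requires cμ > λ ⇔ c > λ/μ.
λ/μ = 13.18/8.37 = 1.5747
Minimum integer c = ⌊1.5747⌋ + 1 = 2
Check: 2·8.37 = 16.74 > 13.18, while 1·8.37 = 8.37 ≤ 13.18

Final: 2 servers


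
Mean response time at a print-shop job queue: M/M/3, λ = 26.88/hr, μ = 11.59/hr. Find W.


a = 2.3192; ρ = 0.7731; P₀ = 0.065914
Lq = P₀·a^c·ρ/(c!(1−ρ)²) = 2.05753
Wq = Lq/λ = 2.05753/26.88 = 0.07655 hr
W = Wq + 1/μ = 0.07655 + 0.08628 = 0.16283 hr

Final: 0.16283 hr


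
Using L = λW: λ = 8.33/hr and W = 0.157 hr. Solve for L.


L = λW = 8.33·0.157 = 1.3078

Final: 1.3078


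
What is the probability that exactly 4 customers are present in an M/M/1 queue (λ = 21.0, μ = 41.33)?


ρ = 21.0/41.33 = 0.5081
P_n = (1−ρ)·ρ^n = (1 − 0.5081)·0.5081^4 = 0.4919·0.066652 = 0.032786

Final: 0.032786


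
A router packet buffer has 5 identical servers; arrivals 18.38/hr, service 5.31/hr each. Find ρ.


ρ = λ/(cμ) = 18.38/(5·5.31) = 18.38/26.55 = 0.6923

Final: 0.6923


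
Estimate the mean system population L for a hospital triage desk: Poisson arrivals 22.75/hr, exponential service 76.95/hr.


ρ = λ/μ = 22.75/76.95 = 0.2956
L = ρ/(1−ρ) = 0.2956/(1 − 0.2956) = 0.2956/0.7044 = 0.4197

Final: 0.4197


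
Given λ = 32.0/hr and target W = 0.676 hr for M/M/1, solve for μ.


W = 1/(μ−λ) ⇒ μ − λ = 1/W = 1/0.676 = 1.4793
μ = λ + 1/W = 32.0 + 1.4793 = 33.4793 per hr

Final: 33.4793 /hr


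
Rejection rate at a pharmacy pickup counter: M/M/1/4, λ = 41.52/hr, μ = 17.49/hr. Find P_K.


ρ = λ/μ = 41.52/17.49 = 2.3739
P_K = (1−ρ)ρ^K/(1−ρ^(K+1)) = (-1.3739·31.759243)/(1 − 75.394155)
= -43.634912/-74.394155 = 0.586537

Final: 0.586537


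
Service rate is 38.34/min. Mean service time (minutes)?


Mean service time = 1/μ = 1/38.34 minute = 0.02608 minute
In minutes: 0.02608 × 1 = 0.02608 min

Final: 0.02608 min


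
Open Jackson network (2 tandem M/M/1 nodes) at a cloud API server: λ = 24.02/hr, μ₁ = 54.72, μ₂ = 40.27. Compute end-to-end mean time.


Each node sees arrival rate λ = 24.02/hr (tandem ⇒ throughput preserved).
W₁ = 1/(μ₁−λ) = 1/(54.72−24.02) = 0.03257 hr
W₂ = 1/(μ₂−λ) = 1/(40.27−24.02) = 0.06154 hr
W_total = W₁ + W₂ = 0.03257 + 0.06154 = 0.09411 hr

Final: 0.09411 hr


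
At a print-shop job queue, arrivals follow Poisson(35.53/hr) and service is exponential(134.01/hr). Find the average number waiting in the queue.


ρ = 35.53/134.01 = 0.2651
Lq = ρ²/(1−ρ) = 0.07029/0.7349 = 0.09565

Final: 0.09565


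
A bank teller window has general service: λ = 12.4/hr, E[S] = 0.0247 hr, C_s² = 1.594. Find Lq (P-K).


ρ = λ·E[S] = 12.4·0.0247 = 0.3063
Lq = ρ²(1+C_s²)/(2(1−ρ)) = 0.09381·(1+1.594)/(2·0.6937)
= 0.09381·2.5940/1.3874 = 0.17539

Final: 0.17539


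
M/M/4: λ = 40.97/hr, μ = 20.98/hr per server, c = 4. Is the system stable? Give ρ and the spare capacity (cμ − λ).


Total capacity cμ = 4·20.98 = 83.92/hr
ρ = λ/(cμ) = 40.97/83.92 = 0.4882
Stable ⇔ ρ < 1: YES
Spare capacity = cμ − λ = 83.92 − 40.97 = 42.95/hr

Final: ρ = 0.4882; stable; margin = 42.95/hr


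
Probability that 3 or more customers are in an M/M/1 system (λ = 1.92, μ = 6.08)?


ρ = 1.92/6.08 = 0.3158
P(N ≥ n) = ρ^n = 0.3158^3 = 0.031491

Final: 0.031491


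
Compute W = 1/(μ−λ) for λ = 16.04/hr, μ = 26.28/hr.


W = 1/(μ−λ) = 1/(26.28 − 16.04) = 1/10.24 = 0.09766 hr

Final: 0.09766 hr


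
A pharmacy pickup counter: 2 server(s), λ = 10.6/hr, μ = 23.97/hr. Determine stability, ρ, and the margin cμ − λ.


Total capacity cμ = 2·23.97 = 47.94/hr
ρ = λ/(cμ) = 10.6/47.94 = 0.2211
Stable ⇔ ρ < 1: YES
Spare capacity = cμ − λ = 47.94 − 10.6 = 37.34/hr

Final: ρ = 0.2211; stable; margin = 37.34/hr


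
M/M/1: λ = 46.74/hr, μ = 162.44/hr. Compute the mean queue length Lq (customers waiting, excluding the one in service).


ρ = 46.74/162.44 = 0.2877
Lq = ρ²/(1−ρ) = 0.08279/0.7123 = 0.1162

Final: 0.1162


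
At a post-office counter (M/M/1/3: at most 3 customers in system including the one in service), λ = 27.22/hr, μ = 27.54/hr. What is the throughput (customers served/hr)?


ρ = 0.9884; P_K = (1−ρ)ρ^3/(1−ρ^4) = 0.245634
λ_eff = λ(1 − P_K) = 27.22·(1 − 0.245634) = 27.22·0.754366 = 20.5338 /hr

Final: 20.5338 /hr


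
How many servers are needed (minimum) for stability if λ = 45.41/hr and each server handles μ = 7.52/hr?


Stability requires cμ > λ ⇔ c > λ/μ.
λ/μ = 45.41/7.52 = 6.0386
Minimum integer c = ⌊6.0386⌋ + 1 = 7
Check: 7·7.52 = 52.64 > 45.41, while 6·7.52 = 45.12 ≤ 45.41

Final: 7 servers


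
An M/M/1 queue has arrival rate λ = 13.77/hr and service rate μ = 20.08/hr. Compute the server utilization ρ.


ρ = λ/μ = 13.77/20.08 = 0.6858

Final: 0.6858


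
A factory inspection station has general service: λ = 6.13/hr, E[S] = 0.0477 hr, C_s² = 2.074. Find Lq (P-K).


ρ = λ·E[S] = 6.13·0.0477 = 0.2924
Lq = ρ²(1+C_s²)/(2(1−ρ)) = 0.08550·(1+2.074)/(2·0.7076)
= 0.08550·3.0740/1.4152 = 0.18571

Final: 0.18571


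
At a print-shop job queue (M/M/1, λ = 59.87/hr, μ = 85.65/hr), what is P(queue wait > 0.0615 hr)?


ρ = 59.87/85.65 = 0.6990
P(Wq > t) = ρ·e^{−(μ−λ)t} = 0.6990·e^{−1.5855}
= 0.6990·0.204851 = 0.143193

Final: 0.143193


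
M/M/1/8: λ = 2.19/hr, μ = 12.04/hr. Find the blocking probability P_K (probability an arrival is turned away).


ρ = λ/μ = 2.19/12.04 = 0.1819
P_K = (1−ρ)ρ^K/(1−ρ^(K+1)) = (0.8181·0.000001198)/(1 − 0.0000002180)
= 0.0000009803/1.000000 = 0.0000009803

Final: 0.0000009803


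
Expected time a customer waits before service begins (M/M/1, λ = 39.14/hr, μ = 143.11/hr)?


ρ = 39.14/143.11 = 0.2735
Wq = ρ/(μ−λ) = 0.2735/(143.11 − 39.14) = 0.2735/103.97 = 0.002631 hr

Final: 0.002631 hr


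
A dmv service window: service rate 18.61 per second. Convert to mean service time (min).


Mean service time = 1/μ = 1/18.61 second = 0.05373 second
In minutes: 0.05373 × 0.0166667 = 0.0008956 min

Final: 0.0008956 min


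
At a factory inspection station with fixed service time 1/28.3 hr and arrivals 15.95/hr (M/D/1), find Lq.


ρ = 15.95/28.3 = 0.5636
M/D/1: Lq = ρ²/(2(1−ρ)) = 0.3176/(2·0.4364) = 0.36395

Final: 0.36395


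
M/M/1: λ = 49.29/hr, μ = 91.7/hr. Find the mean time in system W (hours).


W = 1/(μ−λ) = 1/(91.7 − 49.29) = 1/42.41 = 0.02358 hr

Final: 0.02358 hr


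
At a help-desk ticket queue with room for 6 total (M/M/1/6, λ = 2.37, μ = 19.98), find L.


ρ = 2.37/19.98 = 0.1186
L = ρ[1 − (K+1)ρ^K + Kρ^(K+1)] / [(1−ρ)(1−ρ^(K+1))]
Numerator: 0.1186·(1 − 7·0.000002786 + 6·0.0000003304) = 0.118617
Denominator: (0.8814)·(1.000000) = 0.881381
L = 0.118617/0.881381 = 0.1346

Final: 0.1346


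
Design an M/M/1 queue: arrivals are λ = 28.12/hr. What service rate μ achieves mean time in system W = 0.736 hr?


W = 1/(μ−λ) ⇒ μ − λ = 1/W = 1/0.736 = 1.3587
μ = λ + 1/W = 28.12 + 1.3587 = 29.4787 per hr

Final: 29.4787 /hr


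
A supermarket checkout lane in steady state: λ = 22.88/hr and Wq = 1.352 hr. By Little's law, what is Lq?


Lq = λWq = 22.88·1.352 = 30.9338

Final: 30.9338


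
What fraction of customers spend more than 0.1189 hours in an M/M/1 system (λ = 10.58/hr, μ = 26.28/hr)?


W ~ Exponential(μ−λ) for M/M/1.
μ − λ = 26.28 − 10.58 = 15.7000
P(W > t) = e^{−(μ−λ)t} = e^{−1.8667} = 0.154628

Final: 0.154628


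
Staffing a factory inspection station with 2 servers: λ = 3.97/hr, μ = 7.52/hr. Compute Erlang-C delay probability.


a = λ/μ = 0.5279; ρ = a/2 = 0.2640
P₀ = 0.582325 (from M/M/c formula)
C(c,a) = [a^c/(c!(1−ρ))]·P₀ = [0.27871/(2·0.7360)]·0.582325
= 0.18933·0.582325 = 0.110251

Final: 0.110251
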